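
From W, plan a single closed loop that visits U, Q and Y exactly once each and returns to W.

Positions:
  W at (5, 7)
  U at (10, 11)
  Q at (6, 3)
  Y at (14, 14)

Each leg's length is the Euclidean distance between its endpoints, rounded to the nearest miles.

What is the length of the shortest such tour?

With 3 stops there are 3!/2 = 3 distinct round trips (a route and its reverse cost the same).
W→U→Q→Y→W: 6+9+14+11 = 40
W→U→Y→Q→W: 6+5+14+4 = 29
W→Q→U→Y→W: 4+9+5+11 = 29
The minimum is 29.
One optimal route: W → U → Y → Q → W (or its reverse).

Shortest round trip = 29 miles.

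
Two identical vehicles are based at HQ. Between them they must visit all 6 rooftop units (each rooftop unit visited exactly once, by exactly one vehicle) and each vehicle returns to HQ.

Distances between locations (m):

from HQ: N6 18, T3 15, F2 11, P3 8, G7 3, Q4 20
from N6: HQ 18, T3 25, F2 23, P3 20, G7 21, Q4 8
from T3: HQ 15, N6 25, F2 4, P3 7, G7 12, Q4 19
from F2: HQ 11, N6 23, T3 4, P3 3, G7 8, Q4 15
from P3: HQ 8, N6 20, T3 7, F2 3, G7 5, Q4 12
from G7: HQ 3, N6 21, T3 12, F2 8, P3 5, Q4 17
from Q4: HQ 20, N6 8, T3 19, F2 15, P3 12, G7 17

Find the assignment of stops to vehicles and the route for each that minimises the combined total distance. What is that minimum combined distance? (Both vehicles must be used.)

66 m — the smallest possible combined total.

Check every non-empty split of the stops between the two vehicles; for each half take its own optimal tour:
  {N6} + {T3, F2, P3, G7, Q4}: 36 + 54 = 90
  {T3} + {N6, F2, P3, G7, Q4}: 30 + 52 = 82
  {N6, T3} + {F2, P3, G7, Q4}: 58 + 46 = 104
  {F2} + {N6, T3, P3, G7, Q4}: 22 + 60 = 82
  {N6, F2} + {T3, P3, G7, Q4}: 52 + 54 = 106
  {T3, F2} + {N6, P3, G7, Q4}: 30 + 46 = 76
  … (31 splits in total)
  {G7} + {N6, T3, F2, P3, Q4}: 6 + 60 = 66  ← best
Best: vehicle 1 HQ → G7 → HQ = 6; vehicle 2 HQ → N6 → Q4 → T3 → F2 → P3 → HQ = 60; combined 66.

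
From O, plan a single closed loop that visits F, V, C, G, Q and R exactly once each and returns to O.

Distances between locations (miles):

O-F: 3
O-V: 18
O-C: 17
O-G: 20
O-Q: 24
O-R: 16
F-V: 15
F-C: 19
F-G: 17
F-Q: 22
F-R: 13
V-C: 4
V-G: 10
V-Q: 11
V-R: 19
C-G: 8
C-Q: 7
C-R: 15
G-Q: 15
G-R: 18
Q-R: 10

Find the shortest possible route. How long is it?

Shortest round trip = 67 miles.

O - F - V - C - G - Q - R - O: 3+15+4+8+15+10+16 = 71
O - F - V - C - G - R - Q - O: 3+15+4+8+18+10+24 = 82
O - F - V - C - Q - G - R - O: 3+15+4+7+15+18+16 = 78
O - F - V - C - Q - R - G - O: 3+15+4+7+10+18+20 = 77
O - F - V - C - R - G - Q - O: 3+15+4+15+18+15+24 = 94
O - F - V - C - R - Q - G - O: 3+15+4+15+10+15+20 = 82
O - F - V - G - C - Q - R - O: 3+15+10+8+7+10+16 = 69
O - F - V - G - C - R - Q - O: 3+15+10+8+15+10+24 = 85
… (352 more)
O - F - G - V - C - Q - R - O: 3+17+10+4+7+10+16 = 67  ← best
The minimum is 67.
One optimal route: O → F → G → V → C → Q → R → O (or its reverse).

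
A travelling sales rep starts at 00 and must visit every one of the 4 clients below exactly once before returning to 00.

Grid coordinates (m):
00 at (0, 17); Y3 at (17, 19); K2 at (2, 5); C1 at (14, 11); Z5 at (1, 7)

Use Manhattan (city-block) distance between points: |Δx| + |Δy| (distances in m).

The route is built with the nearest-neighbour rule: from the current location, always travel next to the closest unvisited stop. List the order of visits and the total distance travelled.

00 → [Z5:11 / K2:14 / Y3:19 / C1:20] → Z5 (11)
Z5 → [K2:3 / C1:17 / Y3:28] → K2 (3)
K2 → [C1:18 / Y3:29] → C1 (18)
C1 → [Y3:11] → Y3 (11)
Return Y3→00: 19.
Total = 11 + 3 + 18 + 11 + 19 = 62.

Nearest-neighbour total = 62 m; route 00 → Z5 → K2 → C1 → Y3 → 00.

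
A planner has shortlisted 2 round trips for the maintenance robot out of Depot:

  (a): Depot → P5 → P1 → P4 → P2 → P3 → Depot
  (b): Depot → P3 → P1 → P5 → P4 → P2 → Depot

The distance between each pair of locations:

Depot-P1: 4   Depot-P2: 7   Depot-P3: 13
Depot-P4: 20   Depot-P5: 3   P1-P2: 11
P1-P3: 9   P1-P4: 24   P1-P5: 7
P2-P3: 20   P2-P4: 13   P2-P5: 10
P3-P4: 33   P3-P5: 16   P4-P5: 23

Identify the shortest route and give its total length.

72 — (b) is the shortest.

(a): 3 + 7 + 24 + 13 + 20 + 13 = 80
(b): 13 + 9 + 7 + 23 + 13 + 7 = 72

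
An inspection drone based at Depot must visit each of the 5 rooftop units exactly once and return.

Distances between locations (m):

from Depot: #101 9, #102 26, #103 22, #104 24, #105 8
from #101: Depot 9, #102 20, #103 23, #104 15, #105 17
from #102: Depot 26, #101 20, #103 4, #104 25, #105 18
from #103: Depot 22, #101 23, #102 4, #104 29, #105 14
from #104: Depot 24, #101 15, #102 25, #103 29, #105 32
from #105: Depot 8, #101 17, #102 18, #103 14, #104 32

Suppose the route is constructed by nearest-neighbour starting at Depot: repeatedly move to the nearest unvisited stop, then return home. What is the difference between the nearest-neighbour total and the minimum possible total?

Excess over optimum: 10 m.

Depot: #105=8, #101=9, #103=22, #104=24, #102=26 ⇒ #105
#105: #103=14, #101=17, #102=18, #104=32 ⇒ #103
#103: #102=4, #101=23, #104=29 ⇒ #102
#102: #101=20, #104=25 ⇒ #101
#101: #104=15 ⇒ #104
NN route Depot → #105 → #103 → #102 → #101 → #104 → Depot costs 85.
Optimal: Depot → #101 → #104 → #102 → #103 → #105 → Depot costs 75 (by enumerating all 60 distinct tours).
Excess = 85 − 75 = 10.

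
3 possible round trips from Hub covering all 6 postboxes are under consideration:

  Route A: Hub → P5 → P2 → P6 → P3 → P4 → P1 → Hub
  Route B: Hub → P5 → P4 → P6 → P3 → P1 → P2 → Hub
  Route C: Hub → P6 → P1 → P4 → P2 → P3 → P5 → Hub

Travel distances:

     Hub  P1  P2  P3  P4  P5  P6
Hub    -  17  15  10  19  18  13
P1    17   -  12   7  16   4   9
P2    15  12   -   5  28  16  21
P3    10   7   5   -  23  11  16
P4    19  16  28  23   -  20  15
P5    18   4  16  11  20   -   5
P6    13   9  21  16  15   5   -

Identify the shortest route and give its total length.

Route A: 18 + 16 + 21 + 16 + 23 + 16 + 17 = 127
Route B: 18 + 20 + 15 + 16 + 7 + 12 + 15 = 103
Route C: 13 + 9 + 16 + 28 + 5 + 11 + 18 = 100

100 — Route C is the shortest.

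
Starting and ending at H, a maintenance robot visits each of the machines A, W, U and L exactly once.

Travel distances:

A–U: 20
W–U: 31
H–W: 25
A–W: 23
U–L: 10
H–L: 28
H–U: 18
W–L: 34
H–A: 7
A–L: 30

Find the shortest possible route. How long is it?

With 4 stops there are 4!/2 = 12 distinct round trips (a route and its reverse cost the same).
H → A → W → U → L → H: 7+23+31+10+28 = 99
H → A → W → L → U → H: 7+23+34+10+18 = 92
H → A → U → W → L → H: 7+20+31+34+28 = 120
H → A → U → L → W → H: 7+20+10+34+25 = 96
H → A → L → W → U → H: 7+30+34+31+18 = 120
H → A → L → U → W → H: 7+30+10+31+25 = 103
H → W → A → U → L → H: 25+23+20+10+28 = 106
H → W → A → L → U → H: 25+23+30+10+18 = 106
H → W → U → A → L → H: 25+31+20+30+28 = 134
H → W → L → A → U → H: 25+34+30+20+18 = 127
H → U → A → W → L → H: 18+20+23+34+28 = 123
H → U → W → A → L → H: 18+31+23+30+28 = 130
The minimum is 92.
One optimal route: H → A → W → L → U → H (or its reverse).

Minimum total distance: 92.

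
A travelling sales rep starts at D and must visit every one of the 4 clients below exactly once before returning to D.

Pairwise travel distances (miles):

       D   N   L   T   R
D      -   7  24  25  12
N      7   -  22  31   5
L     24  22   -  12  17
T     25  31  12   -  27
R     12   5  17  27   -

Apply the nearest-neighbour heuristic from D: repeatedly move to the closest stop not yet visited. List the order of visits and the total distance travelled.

D → [N:7 / R:12 / L:24 / T:25] → N (7)
N → [R:5 / L:22 / T:31] → R (5)
R → [L:17 / T:27] → L (17)
L → [T:12] → T (12)
Return T→D: 25.
Total = 7 + 5 + 17 + 12 + 25 = 66.

Total distance 66 miles via the nearest-neighbour route D → N → R → L → T → D.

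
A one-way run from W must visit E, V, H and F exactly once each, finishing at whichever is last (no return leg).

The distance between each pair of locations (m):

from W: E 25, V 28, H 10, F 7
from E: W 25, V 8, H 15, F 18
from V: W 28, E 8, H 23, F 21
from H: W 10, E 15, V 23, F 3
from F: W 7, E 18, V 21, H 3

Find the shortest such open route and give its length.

Shortest open route: 33 m.

There are 4! = 24 possible orderings.
W→E→V→H→F: 25+8+23+3 = 59
W→E→V→F→H: 25+8+21+3 = 57
W→E→H→V→F: 25+15+23+21 = 84
W→E→H→F→V: 25+15+3+21 = 64
W→E→F→V→H: 25+18+21+23 = 87
W→E→F→H→V: 25+18+3+23 = 69
W→V→E→H→F: 28+8+15+3 = 54
W→V→E→F→H: 28+8+18+3 = 57
W→V→H→E→F: 28+23+15+18 = 84
W→V→H→F→E: 28+23+3+18 = 72
W→V→F→E→H: 28+21+18+15 = 82
W→V→F→H→E: 28+21+3+15 = 67
W→H→E→V→F: 10+15+8+21 = 54
W→H→E→F→V: 10+15+18+21 = 64
… (10 more)
W→F→H→E→V: 7+3+15+8 = 33  ← best
The minimum is 33.
One shortest path: W → F → H → E → V.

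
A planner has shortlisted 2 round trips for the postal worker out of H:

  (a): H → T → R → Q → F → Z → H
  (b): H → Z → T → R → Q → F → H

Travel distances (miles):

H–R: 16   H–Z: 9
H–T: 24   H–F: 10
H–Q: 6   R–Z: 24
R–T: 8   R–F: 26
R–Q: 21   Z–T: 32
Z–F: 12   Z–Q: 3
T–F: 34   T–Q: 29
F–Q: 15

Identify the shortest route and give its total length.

(a): 24 + 8 + 21 + 15 + 12 + 9 = 89
(b): 9 + 32 + 8 + 21 + 15 + 10 = 95

Shortest is (a), total 89 miles.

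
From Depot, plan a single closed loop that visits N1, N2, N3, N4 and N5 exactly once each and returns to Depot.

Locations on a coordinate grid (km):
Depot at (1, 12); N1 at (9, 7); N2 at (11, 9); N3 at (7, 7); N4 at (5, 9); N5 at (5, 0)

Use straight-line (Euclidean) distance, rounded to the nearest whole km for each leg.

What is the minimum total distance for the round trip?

Depot→N1→N2→N3→N4→N5→Depot: 9+3+4+3+9+13 = 41
Depot→N1→N2→N3→N5→N4→Depot: 9+3+4+7+9+5 = 37
Depot→N1→N2→N4→N3→N5→Depot: 9+3+6+3+7+13 = 41
Depot→N1→N2→N4→N5→N3→Depot: 9+3+6+9+7+8 = 42
Depot→N1→N2→N5→N3→N4→Depot: 9+3+11+7+3+5 = 38
Depot→N1→N2→N5→N4→N3→Depot: 9+3+11+9+3+8 = 43
Depot→N1→N3→N2→N4→N5→Depot: 9+2+4+6+9+13 = 43
Depot→N1→N3→N2→N5→N4→Depot: 9+2+4+11+9+5 = 40
Depot→N1→N3→N4→N2→N5→Depot: 9+2+3+6+11+13 = 44
Depot→N1→N3→N4→N5→N2→Depot: 9+2+3+9+11+10 = 44
Depot→N1→N3→N5→N2→N4→Depot: 9+2+7+11+6+5 = 40
Depot→N1→N3→N5→N4→N2→Depot: 9+2+7+9+6+10 = 43
Depot→N1→N4→N2→N3→N5→Depot: 9+4+6+4+7+13 = 43
Depot→N1→N4→N2→N5→N3→Depot: 9+4+6+11+7+8 = 45
… (46 more)
Depot→N2→N1→N3→N5→N4→Depot: 10+3+2+7+9+5 = 36  ← best
The minimum is 36.
One optimal route: Depot → N2 → N1 → N3 → N5 → N4 → Depot (or its reverse).

Shortest round trip = 36 km.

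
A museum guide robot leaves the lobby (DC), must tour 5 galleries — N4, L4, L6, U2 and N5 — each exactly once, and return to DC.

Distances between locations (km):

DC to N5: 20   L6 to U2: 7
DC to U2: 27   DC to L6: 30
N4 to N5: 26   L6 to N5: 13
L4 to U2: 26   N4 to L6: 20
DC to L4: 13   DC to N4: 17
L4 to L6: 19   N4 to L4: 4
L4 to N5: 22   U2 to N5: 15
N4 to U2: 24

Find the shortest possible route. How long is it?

79 km — the shortest possible round trip.

There are 60 distinct closed tours to check (reversals are equivalent).
DC → N4 → L4 → L6 → U2 → N5 → DC: 17+4+19+7+15+20 = 82
DC → N4 → L4 → L6 → N5 → U2 → DC: 17+4+19+13+15+27 = 95
DC → N4 → L4 → U2 → L6 → N5 → DC: 17+4+26+7+13+20 = 87
DC → N4 → L4 → U2 → N5 → L6 → DC: 17+4+26+15+13+30 = 105
DC → N4 → L4 → N5 → L6 → U2 → DC: 17+4+22+13+7+27 = 90
DC → N4 → L4 → N5 → U2 → L6 → DC: 17+4+22+15+7+30 = 95
DC → N4 → L6 → L4 → U2 → N5 → DC: 17+20+19+26+15+20 = 117
DC → N4 → L6 → L4 → N5 → U2 → DC: 17+20+19+22+15+27 = 120
DC → N4 → L6 → U2 → L4 → N5 → DC: 17+20+7+26+22+20 = 112
DC → N4 → L6 → U2 → N5 → L4 → DC: 17+20+7+15+22+13 = 94
DC → N4 → L6 → N5 → L4 → U2 → DC: 17+20+13+22+26+27 = 125
DC → N4 → L6 → N5 → U2 → L4 → DC: 17+20+13+15+26+13 = 104
DC → N4 → U2 → L4 → L6 → N5 → DC: 17+24+26+19+13+20 = 119
DC → N4 → U2 → L4 → N5 → L6 → DC: 17+24+26+22+13+30 = 132
… (46 more)
DC → L4 → N4 → L6 → U2 → N5 → DC: 13+4+20+7+15+20 = 79  ← best
The minimum is 79.
One optimal route: DC → L4 → N4 → L6 → U2 → N5 → DC (or its reverse).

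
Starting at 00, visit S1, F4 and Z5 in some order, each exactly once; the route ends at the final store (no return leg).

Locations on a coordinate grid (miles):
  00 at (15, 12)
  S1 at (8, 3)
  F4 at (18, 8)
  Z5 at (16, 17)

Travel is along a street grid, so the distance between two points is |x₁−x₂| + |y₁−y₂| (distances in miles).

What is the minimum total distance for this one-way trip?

There are 3! = 6 possible orderings.
00 → S1 → F4 → Z5: 16+15+11 = 42
00 → S1 → Z5 → F4: 16+22+11 = 49
00 → F4 → S1 → Z5: 7+15+22 = 44
00 → F4 → Z5 → S1: 7+11+22 = 40
00 → Z5 → S1 → F4: 6+22+15 = 43
00 → Z5 → F4 → S1: 6+11+15 = 32
The minimum is 32.
One shortest path: 00 → Z5 → F4 → S1.

32 miles — the minimum one-way total.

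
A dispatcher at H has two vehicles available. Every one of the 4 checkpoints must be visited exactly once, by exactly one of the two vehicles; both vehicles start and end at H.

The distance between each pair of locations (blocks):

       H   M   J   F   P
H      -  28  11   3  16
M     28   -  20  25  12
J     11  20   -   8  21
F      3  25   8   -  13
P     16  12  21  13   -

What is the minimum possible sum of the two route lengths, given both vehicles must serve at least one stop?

65 blocks — the smallest possible combined total.

Try each way of splitting the stops between the two vehicles (each non-empty) and, for each split, find the best tour for each vehicle:
  {M} + {J, F, P}: 56 + 48 = 104
  {J} + {M, F, P}: 22 + 56 = 78
  {M, J} + {F, P}: 59 + 32 = 91
  {F} + {M, J, P}: 6 + 59 = 65
  {M, F} + {J, P}: 56 + 48 = 104
  {J, F} + {M, P}: 22 + 56 = 78
  … (7 splits in total)
Best: vehicle 1 H → F → H = 6; vehicle 2 H → J → M → P → H = 59; combined 65.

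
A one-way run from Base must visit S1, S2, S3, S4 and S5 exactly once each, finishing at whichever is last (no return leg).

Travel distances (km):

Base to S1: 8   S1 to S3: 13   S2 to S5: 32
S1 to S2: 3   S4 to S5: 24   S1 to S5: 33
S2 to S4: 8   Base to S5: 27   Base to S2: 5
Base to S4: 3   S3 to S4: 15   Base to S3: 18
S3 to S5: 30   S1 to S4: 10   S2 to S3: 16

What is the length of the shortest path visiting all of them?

Minimum one-way distance = 57 km.

There are 5! = 120 possible orderings.
Base - S1 - S2 - S3 - S4 - S5: 8+3+16+15+24 = 66
Base - S1 - S2 - S3 - S5 - S4: 8+3+16+30+24 = 81
Base - S1 - S2 - S4 - S3 - S5: 8+3+8+15+30 = 64
Base - S1 - S2 - S4 - S5 - S3: 8+3+8+24+30 = 73
Base - S1 - S2 - S5 - S3 - S4: 8+3+32+30+15 = 88
Base - S1 - S2 - S5 - S4 - S3: 8+3+32+24+15 = 82
Base - S1 - S3 - S2 - S4 - S5: 8+13+16+8+24 = 69
Base - S1 - S3 - S2 - S5 - S4: 8+13+16+32+24 = 93
Base - S1 - S3 - S4 - S2 - S5: 8+13+15+8+32 = 76
Base - S1 - S3 - S4 - S5 - S2: 8+13+15+24+32 = 92
Base - S1 - S3 - S5 - S2 - S4: 8+13+30+32+8 = 91
Base - S1 - S3 - S5 - S4 - S2: 8+13+30+24+8 = 83
Base - S1 - S4 - S2 - S3 - S5: 8+10+8+16+30 = 72
Base - S1 - S4 - S2 - S5 - S3: 8+10+8+32+30 = 88
… (106 more)
Base - S4 - S2 - S1 - S3 - S5: 3+8+3+13+30 = 57  ← best
The minimum is 57.
One shortest path: Base → S4 → S2 → S1 → S3 → S5.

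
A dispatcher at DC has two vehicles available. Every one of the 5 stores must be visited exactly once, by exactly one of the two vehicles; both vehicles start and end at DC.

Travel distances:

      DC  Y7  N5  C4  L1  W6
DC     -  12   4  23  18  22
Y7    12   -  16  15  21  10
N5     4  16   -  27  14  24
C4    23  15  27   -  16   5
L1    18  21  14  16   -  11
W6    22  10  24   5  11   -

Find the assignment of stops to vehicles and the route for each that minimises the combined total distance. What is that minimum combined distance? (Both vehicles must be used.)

Try each way of splitting the stops between the two vehicles (each non-empty) and, for each split, find the best tour for each vehicle:
  {Y7} + {N5, C4, L1, W6}: 24 + 57 = 81
  {N5} + {Y7, C4, L1, W6}: 8 + 61 = 69
  {Y7, N5} + {C4, L1, W6}: 32 + 57 = 89
  {C4} + {Y7, N5, L1, W6}: 46 + 51 = 97
  {Y7, C4} + {N5, L1, W6}: 50 + 51 = 101
  {N5, C4} + {Y7, L1, W6}: 54 + 51 = 105
  … (15 splits in total)
Best: vehicle 1 DC → N5 → DC = 8; vehicle 2 DC → Y7 → C4 → W6 → L1 → DC = 61; combined 69.

Minimum combined distance: 69.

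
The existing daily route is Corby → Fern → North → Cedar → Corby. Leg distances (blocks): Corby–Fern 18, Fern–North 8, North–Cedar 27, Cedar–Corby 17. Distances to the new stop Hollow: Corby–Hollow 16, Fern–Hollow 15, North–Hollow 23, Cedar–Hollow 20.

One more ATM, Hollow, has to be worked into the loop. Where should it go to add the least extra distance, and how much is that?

+13 blocks — insert Hollow between Corby and Fern.

Insertion cost between consecutive stops i–j is d(i,Hollow) + d(Hollow,j) − d(i,j):
  between Corby and Fern: 16 + 15 − 18 = 13
  between Fern and North: 15 + 23 − 8 = 30
  between North and Cedar: 23 + 20 − 27 = 16
  between Cedar and Corby: 20 + 16 − 17 = 19
Cheapest insertion is between Corby and Fern, adding 13.
New total = 70 + 13 = 83.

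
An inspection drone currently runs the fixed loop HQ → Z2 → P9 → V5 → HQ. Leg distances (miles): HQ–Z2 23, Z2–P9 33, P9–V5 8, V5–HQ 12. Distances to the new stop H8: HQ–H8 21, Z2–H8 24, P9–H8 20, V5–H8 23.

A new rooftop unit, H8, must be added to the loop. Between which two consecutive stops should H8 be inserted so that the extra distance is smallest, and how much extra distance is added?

Insertion cost between consecutive stops i–j is d(i,H8) + d(H8,j) − d(i,j):
  between HQ and Z2: 21 + 24 − 23 = 22
  between Z2 and P9: 24 + 20 − 33 = 11
  between P9 and V5: 20 + 23 − 8 = 35
  between V5 and HQ: 23 + 21 − 12 = 32
Cheapest insertion is between Z2 and P9, adding 11.
New total = 76 + 11 = 87.

+11 miles — insert H8 between Z2 and P9.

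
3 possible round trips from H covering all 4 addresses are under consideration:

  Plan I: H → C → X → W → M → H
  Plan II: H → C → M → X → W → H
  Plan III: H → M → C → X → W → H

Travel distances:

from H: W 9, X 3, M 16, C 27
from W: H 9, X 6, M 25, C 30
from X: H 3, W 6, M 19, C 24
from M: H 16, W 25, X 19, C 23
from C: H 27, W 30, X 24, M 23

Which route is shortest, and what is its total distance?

Shortest is Plan III, total 78.

Plan I: 27 + 24 + 6 + 25 + 16 = 98
Plan II: 27 + 23 + 19 + 6 + 9 = 84
Plan III: 16 + 23 + 24 + 6 + 9 = 78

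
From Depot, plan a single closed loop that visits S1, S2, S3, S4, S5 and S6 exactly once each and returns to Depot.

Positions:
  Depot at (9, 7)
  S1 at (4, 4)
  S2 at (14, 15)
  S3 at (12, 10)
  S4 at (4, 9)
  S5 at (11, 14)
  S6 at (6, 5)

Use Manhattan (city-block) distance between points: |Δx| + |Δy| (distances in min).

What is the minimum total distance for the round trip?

Minimum total distance: 42 min.

Depot→S1→S2→S3→S4→S5→S6→Depot: 8+21+7+9+12+14+5 = 76
Depot→S1→S2→S3→S4→S6→S5→Depot: 8+21+7+9+6+14+9 = 74
Depot→S1→S2→S3→S5→S4→S6→Depot: 8+21+7+5+12+6+5 = 64
Depot→S1→S2→S3→S5→S6→S4→Depot: 8+21+7+5+14+6+7 = 68
Depot→S1→S2→S3→S6→S4→S5→Depot: 8+21+7+11+6+12+9 = 74
Depot→S1→S2→S3→S6→S5→S4→Depot: 8+21+7+11+14+12+7 = 80
Depot→S1→S2→S4→S3→S5→S6→Depot: 8+21+16+9+5+14+5 = 78
Depot→S1→S2→S4→S3→S6→S5→Depot: 8+21+16+9+11+14+9 = 88
… (352 more)
Depot→S3→S2→S5→S4→S1→S6→Depot: 6+7+4+12+5+3+5 = 42  ← best
The minimum is 42.
One optimal route: Depot → S3 → S2 → S5 → S4 → S1 → S6 → Depot (or its reverse).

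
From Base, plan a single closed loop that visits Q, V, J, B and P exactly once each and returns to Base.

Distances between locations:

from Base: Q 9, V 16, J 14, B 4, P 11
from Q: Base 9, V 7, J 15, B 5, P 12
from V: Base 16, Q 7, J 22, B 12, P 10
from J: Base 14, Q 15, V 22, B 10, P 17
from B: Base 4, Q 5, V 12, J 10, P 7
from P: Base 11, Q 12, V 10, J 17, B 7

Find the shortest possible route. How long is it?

57 — the shortest possible round trip.

With 5 stops there are 5!/2 = 60 distinct round trips (a route and its reverse cost the same).
Base-Q-V-J-B-P-Base: 9+7+22+10+7+11 = 66
Base-Q-V-J-P-B-Base: 9+7+22+17+7+4 = 66
Base-Q-V-B-J-P-Base: 9+7+12+10+17+11 = 66
Base-Q-V-B-P-J-Base: 9+7+12+7+17+14 = 66
Base-Q-V-P-J-B-Base: 9+7+10+17+10+4 = 57
Base-Q-V-P-B-J-Base: 9+7+10+7+10+14 = 57
Base-Q-J-V-B-P-Base: 9+15+22+12+7+11 = 76
Base-Q-J-V-P-B-Base: 9+15+22+10+7+4 = 67
Base-Q-J-B-V-P-Base: 9+15+10+12+10+11 = 67
Base-Q-J-B-P-V-Base: 9+15+10+7+10+16 = 67
Base-Q-J-P-V-B-Base: 9+15+17+10+12+4 = 67
Base-Q-J-P-B-V-Base: 9+15+17+7+12+16 = 76
Base-Q-B-V-J-P-Base: 9+5+12+22+17+11 = 76
Base-Q-B-V-P-J-Base: 9+5+12+10+17+14 = 67
… (46 more)
The minimum is 57.
One optimal route: Base → Q → V → P → J → B → Base (or its reverse).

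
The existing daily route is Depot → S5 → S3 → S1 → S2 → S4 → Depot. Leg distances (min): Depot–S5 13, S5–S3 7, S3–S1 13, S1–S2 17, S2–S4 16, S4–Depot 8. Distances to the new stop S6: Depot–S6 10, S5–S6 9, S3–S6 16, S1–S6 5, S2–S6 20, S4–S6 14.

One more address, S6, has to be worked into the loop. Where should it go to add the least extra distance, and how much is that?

Insertion cost between consecutive stops i–j is d(i,S6) + d(S6,j) − d(i,j):
  between Depot and S5: 10 + 9 − 13 = 6
  between S5 and S3: 9 + 16 − 7 = 18
  between S3 and S1: 16 + 5 − 13 = 8
  between S1 and S2: 5 + 20 − 17 = 8
  between S2 and S4: 20 + 14 − 16 = 18
  between S4 and Depot: 14 + 10 − 8 = 16
Cheapest insertion is between Depot and S5, adding 6.
New total = 74 + 6 = 80.

Adding 6 min by placing S6 on the Depot–S5 leg.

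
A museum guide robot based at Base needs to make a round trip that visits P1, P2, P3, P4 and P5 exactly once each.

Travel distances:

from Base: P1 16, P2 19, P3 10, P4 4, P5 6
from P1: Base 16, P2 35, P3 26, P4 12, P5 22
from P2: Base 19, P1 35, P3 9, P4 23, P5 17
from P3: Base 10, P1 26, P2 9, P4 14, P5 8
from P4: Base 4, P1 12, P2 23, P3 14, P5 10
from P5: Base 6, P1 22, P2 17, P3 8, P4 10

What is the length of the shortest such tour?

Shortest round trip = 74.

There are 60 distinct closed tours to check (reversals are equivalent).
Base→P1→P2→P3→P4→P5→Base: 16+35+9+14+10+6 = 90
Base→P1→P2→P3→P5→P4→Base: 16+35+9+8+10+4 = 82
Base→P1→P2→P4→P3→P5→Base: 16+35+23+14+8+6 = 102
Base→P1→P2→P4→P5→P3→Base: 16+35+23+10+8+10 = 102
Base→P1→P2→P5→P3→P4→Base: 16+35+17+8+14+4 = 94
Base→P1→P2→P5→P4→P3→Base: 16+35+17+10+14+10 = 102
Base→P1→P3→P2→P4→P5→Base: 16+26+9+23+10+6 = 90
Base→P1→P3→P2→P5→P4→Base: 16+26+9+17+10+4 = 82
Base→P1→P3→P4→P2→P5→Base: 16+26+14+23+17+6 = 102
Base→P1→P3→P4→P5→P2→Base: 16+26+14+10+17+19 = 102
Base→P1→P3→P5→P2→P4→Base: 16+26+8+17+23+4 = 94
Base→P1→P3→P5→P4→P2→Base: 16+26+8+10+23+19 = 102
Base→P1→P4→P2→P3→P5→Base: 16+12+23+9+8+6 = 74
Base→P1→P4→P2→P5→P3→Base: 16+12+23+17+8+10 = 86
… (46 more)
The minimum is 74.
One optimal route: Base → P1 → P4 → P2 → P3 → P5 → Base (or its reverse).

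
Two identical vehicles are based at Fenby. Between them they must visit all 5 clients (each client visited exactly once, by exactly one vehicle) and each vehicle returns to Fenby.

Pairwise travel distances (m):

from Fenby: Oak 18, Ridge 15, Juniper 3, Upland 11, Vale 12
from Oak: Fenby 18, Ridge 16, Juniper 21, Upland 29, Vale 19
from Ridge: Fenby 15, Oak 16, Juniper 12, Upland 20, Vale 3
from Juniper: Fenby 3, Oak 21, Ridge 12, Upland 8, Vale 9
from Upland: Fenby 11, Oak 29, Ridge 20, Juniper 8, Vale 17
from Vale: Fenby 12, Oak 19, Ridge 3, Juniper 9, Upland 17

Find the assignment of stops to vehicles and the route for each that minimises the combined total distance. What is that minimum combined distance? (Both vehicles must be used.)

Minimum combined distance: 71 m.

Check every non-empty split of the stops between the two vehicles; for each half take its own optimal tour:
  {Oak} + {Ridge, Juniper, Upland, Vale}: 36 + 46 = 82
  {Ridge} + {Oak, Juniper, Upland, Vale}: 30 + 65 = 95
  {Oak, Ridge} + {Juniper, Upland, Vale}: 49 + 40 = 89
  {Juniper} + {Oak, Ridge, Upland, Vale}: 6 + 65 = 71
  {Oak, Juniper} + {Ridge, Upland, Vale}: 42 + 46 = 88
  {Ridge, Juniper} + {Oak, Upland, Vale}: 30 + 65 = 95
  … (15 splits in total)
Best: vehicle 1 Fenby → Juniper → Fenby = 6; vehicle 2 Fenby → Oak → Ridge → Vale → Upland → Fenby = 65; combined 71.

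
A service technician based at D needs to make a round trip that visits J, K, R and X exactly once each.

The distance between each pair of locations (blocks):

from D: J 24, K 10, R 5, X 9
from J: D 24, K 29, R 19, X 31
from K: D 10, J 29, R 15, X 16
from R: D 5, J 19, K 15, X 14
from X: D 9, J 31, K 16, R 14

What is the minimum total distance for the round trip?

There are 12 distinct closed tours to check (reversals are equivalent).
D → J → K → R → X → D: 24+29+15+14+9 = 91
D → J → K → X → R → D: 24+29+16+14+5 = 88
D → J → R → K → X → D: 24+19+15+16+9 = 83
D → J → R → X → K → D: 24+19+14+16+10 = 83
D → J → X → K → R → D: 24+31+16+15+5 = 91
D → J → X → R → K → D: 24+31+14+15+10 = 94
D → K → J → R → X → D: 10+29+19+14+9 = 81
D → K → J → X → R → D: 10+29+31+14+5 = 89
D → K → R → J → X → D: 10+15+19+31+9 = 84
D → K → X → J → R → D: 10+16+31+19+5 = 81
D → R → J → K → X → D: 5+19+29+16+9 = 78
D → R → K → J → X → D: 5+15+29+31+9 = 89
The minimum is 78.
One optimal route: D → R → J → K → X → D (or its reverse).

Shortest round trip = 78 blocks.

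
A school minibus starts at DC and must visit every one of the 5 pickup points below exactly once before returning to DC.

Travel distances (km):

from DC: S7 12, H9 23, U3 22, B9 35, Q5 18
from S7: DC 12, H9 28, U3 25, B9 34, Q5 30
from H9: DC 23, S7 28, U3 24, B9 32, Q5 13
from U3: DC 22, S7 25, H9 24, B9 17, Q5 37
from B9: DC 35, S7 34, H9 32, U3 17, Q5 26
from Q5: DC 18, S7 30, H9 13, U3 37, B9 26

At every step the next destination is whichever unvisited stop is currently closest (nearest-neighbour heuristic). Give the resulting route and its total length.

From DC: distances to unvisited — S7=12, Q5=18, U3=22, H9=23, B9=35. Nearest is S7 (12).
From S7: distances to unvisited — U3=25, H9=28, Q5=30, B9=34. Nearest is U3 (25).
From U3: distances to unvisited — B9=17, H9=24, Q5=37. Nearest is B9 (17).
From B9: distances to unvisited — Q5=26, H9=32. Nearest is Q5 (26).
From Q5: distances to unvisited — H9=13. Nearest is H9 (13).
Return H9→DC: 23.
Total = 12 + 25 + 17 + 26 + 13 + 23 = 116.

Nearest-neighbour total = 116 km; route DC → S7 → U3 → B9 → Q5 → H9 → DC.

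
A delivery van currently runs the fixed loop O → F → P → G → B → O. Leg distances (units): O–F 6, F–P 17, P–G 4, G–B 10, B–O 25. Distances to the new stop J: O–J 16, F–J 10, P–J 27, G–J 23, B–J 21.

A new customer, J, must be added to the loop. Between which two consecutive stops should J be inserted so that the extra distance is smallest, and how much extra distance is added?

Insertion cost between consecutive stops i–j is d(i,J) + d(J,j) − d(i,j):
  between O and F: 16 + 10 − 6 = 20
  between F and P: 10 + 27 − 17 = 20
  between P and G: 27 + 23 − 4 = 46
  between G and B: 23 + 21 − 10 = 34
  between B and O: 21 + 16 − 25 = 12
Cheapest insertion is between B and O, adding 12.
New total = 62 + 12 = 74.

Minimum extra distance: 12, inserting J between B and O.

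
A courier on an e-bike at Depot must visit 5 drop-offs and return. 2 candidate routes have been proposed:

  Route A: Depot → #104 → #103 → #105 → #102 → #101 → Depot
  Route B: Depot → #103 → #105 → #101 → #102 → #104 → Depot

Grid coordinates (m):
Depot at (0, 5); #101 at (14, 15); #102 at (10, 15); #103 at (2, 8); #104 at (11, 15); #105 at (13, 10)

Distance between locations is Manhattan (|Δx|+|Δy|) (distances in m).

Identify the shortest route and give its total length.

Shortest is Route B, total 50 m.

Route A: 21 + 16 + 13 + 8 + 4 + 24 = 86
Route B: 5 + 13 + 6 + 4 + 1 + 21 = 50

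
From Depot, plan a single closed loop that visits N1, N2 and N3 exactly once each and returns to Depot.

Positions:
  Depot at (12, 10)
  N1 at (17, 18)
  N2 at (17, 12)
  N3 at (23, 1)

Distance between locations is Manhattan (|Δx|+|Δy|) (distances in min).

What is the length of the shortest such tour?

There are 3 distinct closed tours to check (reversals are equivalent).
Depot → N1 → N2 → N3 → Depot: 13+6+17+20 = 56
Depot → N1 → N3 → N2 → Depot: 13+23+17+7 = 60
Depot → N2 → N1 → N3 → Depot: 7+6+23+20 = 56
The minimum is 56.
One optimal route: Depot → N1 → N2 → N3 → Depot (or its reverse).

Shortest round trip = 56 min.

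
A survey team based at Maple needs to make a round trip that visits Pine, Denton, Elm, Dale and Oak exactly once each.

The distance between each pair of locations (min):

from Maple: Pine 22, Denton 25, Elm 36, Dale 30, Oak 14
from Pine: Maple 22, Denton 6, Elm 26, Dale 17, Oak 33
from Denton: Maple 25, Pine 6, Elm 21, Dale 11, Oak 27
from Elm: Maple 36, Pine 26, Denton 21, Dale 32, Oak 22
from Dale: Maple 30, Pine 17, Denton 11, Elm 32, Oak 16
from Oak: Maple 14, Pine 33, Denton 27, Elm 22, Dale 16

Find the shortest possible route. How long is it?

With 5 stops there are 5!/2 = 60 distinct round trips (a route and its reverse cost the same).
Maple → Pine → Denton → Elm → Dale → Oak → Maple: 22+6+21+32+16+14 = 111
Maple → Pine → Denton → Elm → Oak → Dale → Maple: 22+6+21+22+16+30 = 117
Maple → Pine → Denton → Dale → Elm → Oak → Maple: 22+6+11+32+22+14 = 107
Maple → Pine → Denton → Dale → Oak → Elm → Maple: 22+6+11+16+22+36 = 113
Maple → Pine → Denton → Oak → Elm → Dale → Maple: 22+6+27+22+32+30 = 139
Maple → Pine → Denton → Oak → Dale → Elm → Maple: 22+6+27+16+32+36 = 139
Maple → Pine → Elm → Denton → Dale → Oak → Maple: 22+26+21+11+16+14 = 110
Maple → Pine → Elm → Denton → Oak → Dale → Maple: 22+26+21+27+16+30 = 142
Maple → Pine → Elm → Dale → Denton → Oak → Maple: 22+26+32+11+27+14 = 132
Maple → Pine → Elm → Dale → Oak → Denton → Maple: 22+26+32+16+27+25 = 148
Maple → Pine → Elm → Oak → Denton → Dale → Maple: 22+26+22+27+11+30 = 138
Maple → Pine → Elm → Oak → Dale → Denton → Maple: 22+26+22+16+11+25 = 122
Maple → Pine → Dale → Denton → Elm → Oak → Maple: 22+17+11+21+22+14 = 107
Maple → Pine → Dale → Denton → Oak → Elm → Maple: 22+17+11+27+22+36 = 135
… (46 more)
The minimum is 107.
One optimal route: Maple → Pine → Denton → Dale → Elm → Oak → Maple (or its reverse).

107 min — the shortest possible round trip.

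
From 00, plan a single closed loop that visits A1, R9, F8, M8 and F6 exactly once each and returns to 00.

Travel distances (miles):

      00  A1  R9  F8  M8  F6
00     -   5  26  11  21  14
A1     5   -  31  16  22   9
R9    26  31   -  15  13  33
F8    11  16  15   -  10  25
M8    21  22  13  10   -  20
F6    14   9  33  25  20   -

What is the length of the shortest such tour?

Minimum total distance: 73 miles.

With 5 stops there are 5!/2 = 60 distinct round trips (a route and its reverse cost the same).
00 - A1 - R9 - F8 - M8 - F6 - 00: 5+31+15+10+20+14 = 95
00 - A1 - R9 - F8 - F6 - M8 - 00: 5+31+15+25+20+21 = 117
00 - A1 - R9 - M8 - F8 - F6 - 00: 5+31+13+10+25+14 = 98
00 - A1 - R9 - M8 - F6 - F8 - 00: 5+31+13+20+25+11 = 105
00 - A1 - R9 - F6 - F8 - M8 - 00: 5+31+33+25+10+21 = 125
00 - A1 - R9 - F6 - M8 - F8 - 00: 5+31+33+20+10+11 = 110
00 - A1 - F8 - R9 - M8 - F6 - 00: 5+16+15+13+20+14 = 83
00 - A1 - F8 - R9 - F6 - M8 - 00: 5+16+15+33+20+21 = 110
00 - A1 - F8 - M8 - R9 - F6 - 00: 5+16+10+13+33+14 = 91
00 - A1 - F8 - M8 - F6 - R9 - 00: 5+16+10+20+33+26 = 110
00 - A1 - F8 - F6 - R9 - M8 - 00: 5+16+25+33+13+21 = 113
00 - A1 - F8 - F6 - M8 - R9 - 00: 5+16+25+20+13+26 = 105
00 - A1 - M8 - R9 - F8 - F6 - 00: 5+22+13+15+25+14 = 94
00 - A1 - M8 - R9 - F6 - F8 - 00: 5+22+13+33+25+11 = 109
… (46 more)
00 - A1 - F6 - M8 - R9 - F8 - 00: 5+9+20+13+15+11 = 73  ← best
The minimum is 73.
One optimal route: 00 → A1 → F6 → M8 → R9 → F8 → 00 (or its reverse).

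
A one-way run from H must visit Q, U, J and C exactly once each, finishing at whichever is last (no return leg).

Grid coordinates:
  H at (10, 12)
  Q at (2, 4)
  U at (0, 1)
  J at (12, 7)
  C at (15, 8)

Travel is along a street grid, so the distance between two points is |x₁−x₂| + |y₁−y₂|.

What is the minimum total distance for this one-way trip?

There are 4! = 24 possible orderings.
H - Q - U - J - C: 16+5+18+4 = 43
H - Q - U - C - J: 16+5+22+4 = 47
H - Q - J - U - C: 16+13+18+22 = 69
H - Q - J - C - U: 16+13+4+22 = 55
H - Q - C - U - J: 16+17+22+18 = 73
H - Q - C - J - U: 16+17+4+18 = 55
H - U - Q - J - C: 21+5+13+4 = 43
H - U - Q - C - J: 21+5+17+4 = 47
H - U - J - Q - C: 21+18+13+17 = 69
H - U - J - C - Q: 21+18+4+17 = 60
H - U - C - Q - J: 21+22+17+13 = 73
H - U - C - J - Q: 21+22+4+13 = 60
H - J - Q - U - C: 7+13+5+22 = 47
H - J - Q - C - U: 7+13+17+22 = 59
… (10 more)
H - C - J - Q - U: 9+4+13+5 = 31  ← best
The minimum is 31.
One shortest path: H → C → J → Q → U.

Minimum one-way distance = 31.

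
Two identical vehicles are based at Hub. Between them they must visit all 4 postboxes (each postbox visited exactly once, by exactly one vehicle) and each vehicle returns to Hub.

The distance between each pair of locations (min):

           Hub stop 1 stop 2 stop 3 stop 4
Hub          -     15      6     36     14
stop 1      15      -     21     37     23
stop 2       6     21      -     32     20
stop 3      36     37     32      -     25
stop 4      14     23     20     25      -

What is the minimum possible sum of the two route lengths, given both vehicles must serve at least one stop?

103 min — the smallest possible combined total.

Try each way of splitting the stops between the two vehicles (each non-empty) and, for each split, find the best tour for each vehicle:
  {stop 1} + {stop 2, stop 3, stop 4}: 30 + 77 = 107
  {stop 2} + {stop 1, stop 3, stop 4}: 12 + 91 = 103
  {stop 1, stop 2} + {stop 3, stop 4}: 42 + 75 = 117
  {stop 3} + {stop 1, stop 2, stop 4}: 72 + 64 = 136
  {stop 1, stop 3} + {stop 2, stop 4}: 88 + 40 = 128
  {stop 2, stop 3} + {stop 1, stop 4}: 74 + 52 = 126
  … (7 splits in total)
Best: vehicle 1 Hub → stop 2 → Hub = 12; vehicle 2 Hub → stop 1 → stop 3 → stop 4 → Hub = 91; combined 103.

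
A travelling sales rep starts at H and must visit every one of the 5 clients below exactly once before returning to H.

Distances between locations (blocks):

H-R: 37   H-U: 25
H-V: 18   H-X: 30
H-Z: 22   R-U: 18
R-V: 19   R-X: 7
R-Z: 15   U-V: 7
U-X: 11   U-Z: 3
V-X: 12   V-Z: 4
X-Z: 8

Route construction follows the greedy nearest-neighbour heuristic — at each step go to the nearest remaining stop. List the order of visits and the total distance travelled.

From H: distances to unvisited — V=18, Z=22, U=25, X=30, R=37. Nearest is V (18).
From V: distances to unvisited — Z=4, U=7, X=12, R=19. Nearest is Z (4).
From Z: distances to unvisited — U=3, X=8, R=15. Nearest is U (3).
From U: distances to unvisited — X=11, R=18. Nearest is X (11).
From X: distances to unvisited — R=7. Nearest is R (7).
Return R→H: 37.
Total = 18 + 4 + 3 + 11 + 7 + 37 = 80.

Nearest-neighbour total = 80 blocks; route H → V → Z → U → X → R → H.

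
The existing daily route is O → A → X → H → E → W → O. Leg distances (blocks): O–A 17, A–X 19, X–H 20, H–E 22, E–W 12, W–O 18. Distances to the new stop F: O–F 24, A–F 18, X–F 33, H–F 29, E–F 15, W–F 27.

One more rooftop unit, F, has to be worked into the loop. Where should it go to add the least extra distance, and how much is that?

Insertion cost between consecutive stops i–j is d(i,F) + d(F,j) − d(i,j):
  between O and A: 24 + 18 − 17 = 25
  between A and X: 18 + 33 − 19 = 32
  between X and H: 33 + 29 − 20 = 42
  between H and E: 29 + 15 − 22 = 22
  between E and W: 15 + 27 − 12 = 30
  between W and O: 27 + 24 − 18 = 33
Cheapest insertion is between H and E, adding 22.
New total = 108 + 22 = 130.

Minimum extra distance: 22 blocks, inserting F between H and E.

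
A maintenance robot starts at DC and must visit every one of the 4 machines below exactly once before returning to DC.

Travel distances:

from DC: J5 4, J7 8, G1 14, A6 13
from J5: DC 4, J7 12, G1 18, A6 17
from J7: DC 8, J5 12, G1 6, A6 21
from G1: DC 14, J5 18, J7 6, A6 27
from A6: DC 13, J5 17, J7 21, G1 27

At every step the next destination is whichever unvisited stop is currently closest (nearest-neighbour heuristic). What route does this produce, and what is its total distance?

Total distance 62 via the nearest-neighbour route DC → J5 → J7 → G1 → A6 → DC.

DC → [J5:4 / J7:8 / A6:13 / G1:14] → J5 (4)
J5 → [J7:12 / A6:17 / G1:18] → J7 (12)
J7 → [G1:6 / A6:21] → G1 (6)
G1 → [A6:27] → A6 (27)
Return A6→DC: 13.
Total = 4 + 12 + 6 + 27 + 13 = 62.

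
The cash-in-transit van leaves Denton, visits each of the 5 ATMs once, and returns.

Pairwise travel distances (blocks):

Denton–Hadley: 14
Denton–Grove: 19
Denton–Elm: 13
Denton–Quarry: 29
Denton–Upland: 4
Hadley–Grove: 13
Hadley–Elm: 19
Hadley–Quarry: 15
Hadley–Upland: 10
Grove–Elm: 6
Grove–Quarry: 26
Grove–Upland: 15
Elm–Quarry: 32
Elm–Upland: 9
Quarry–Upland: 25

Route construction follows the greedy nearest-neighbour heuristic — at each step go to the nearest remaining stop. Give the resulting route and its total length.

Total distance 76 blocks via the nearest-neighbour route Denton → Upland → Elm → Grove → Hadley → Quarry → Denton.

At Denton the remaining stops are Upland 4, Elm 13, Hadley 14, Grove 19, Quarry 29; go to Upland.
At Upland the remaining stops are Elm 9, Hadley 10, Grove 15, Quarry 25; go to Elm.
At Elm the remaining stops are Grove 6, Hadley 19, Quarry 32; go to Grove.
At Grove the remaining stops are Hadley 13, Quarry 26; go to Hadley.
At Hadley the remaining stops are Quarry 15; go to Quarry.
Return Quarry→Denton: 29.
Total = 4 + 9 + 6 + 13 + 15 + 29 = 76.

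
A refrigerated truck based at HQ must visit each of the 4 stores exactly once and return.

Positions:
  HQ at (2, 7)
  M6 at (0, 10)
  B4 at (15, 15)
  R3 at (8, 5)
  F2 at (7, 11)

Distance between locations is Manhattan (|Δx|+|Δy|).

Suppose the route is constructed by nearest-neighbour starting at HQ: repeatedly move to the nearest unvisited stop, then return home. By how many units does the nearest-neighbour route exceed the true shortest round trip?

8 longer than the optimal tour.

From HQ: M6=5, R3=8, F2=9, B4=21 → choose M6 (5).
From M6: F2=8, R3=13, B4=20 → choose F2 (8).
From F2: R3=7, B4=12 → choose R3 (7).
From R3: B4=17 → choose B4 (17).
NN route HQ → M6 → F2 → R3 → B4 → HQ costs 58.
Optimal: HQ → M6 → F2 → B4 → R3 → HQ costs 50 (by enumerating all 12 distinct tours).
Excess = 58 − 50 = 8.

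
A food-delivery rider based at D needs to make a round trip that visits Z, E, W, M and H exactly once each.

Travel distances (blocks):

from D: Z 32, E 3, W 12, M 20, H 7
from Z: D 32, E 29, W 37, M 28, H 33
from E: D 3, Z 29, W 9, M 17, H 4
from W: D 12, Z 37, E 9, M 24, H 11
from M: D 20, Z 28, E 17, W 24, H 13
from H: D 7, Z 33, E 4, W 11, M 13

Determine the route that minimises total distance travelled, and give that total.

96 blocks — the shortest possible round trip.

D→Z→E→W→M→H→D: 32+29+9+24+13+7 = 114
D→Z→E→W→H→M→D: 32+29+9+11+13+20 = 114
D→Z→E→M→W→H→D: 32+29+17+24+11+7 = 120
D→Z→E→M→H→W→D: 32+29+17+13+11+12 = 114
D→Z→E→H→W→M→D: 32+29+4+11+24+20 = 120
D→Z→E→H→M→W→D: 32+29+4+13+24+12 = 114
D→Z→W→E→M→H→D: 32+37+9+17+13+7 = 115
D→Z→W→E→H→M→D: 32+37+9+4+13+20 = 115
D→Z→W→M→E→H→D: 32+37+24+17+4+7 = 121
D→Z→W→M→H→E→D: 32+37+24+13+4+3 = 113
D→Z→W→H→E→M→D: 32+37+11+4+17+20 = 121
D→Z→W→H→M→E→D: 32+37+11+13+17+3 = 113
D→Z→M→E→W→H→D: 32+28+17+9+11+7 = 104
D→Z→M→E→H→W→D: 32+28+17+4+11+12 = 104
… (46 more)
D→Z→M→H→W→E→D: 32+28+13+11+9+3 = 96  ← best
The minimum is 96.
One optimal route: D → Z → M → H → W → E → D (or its reverse).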